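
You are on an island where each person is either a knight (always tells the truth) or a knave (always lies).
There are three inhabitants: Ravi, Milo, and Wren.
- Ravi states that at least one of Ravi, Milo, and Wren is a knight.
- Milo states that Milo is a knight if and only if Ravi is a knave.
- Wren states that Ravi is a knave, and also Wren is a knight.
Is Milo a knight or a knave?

Consistent assignments: {Ravi=knave, Milo=knave, Wren=knave}
In every consistent assignment, Milo is a knave.

Milo is a knave.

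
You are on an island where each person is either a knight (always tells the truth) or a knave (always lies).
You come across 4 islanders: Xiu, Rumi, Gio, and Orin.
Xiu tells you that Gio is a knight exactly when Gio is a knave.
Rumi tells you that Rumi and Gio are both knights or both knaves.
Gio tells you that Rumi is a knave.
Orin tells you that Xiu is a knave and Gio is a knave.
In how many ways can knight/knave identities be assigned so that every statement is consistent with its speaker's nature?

1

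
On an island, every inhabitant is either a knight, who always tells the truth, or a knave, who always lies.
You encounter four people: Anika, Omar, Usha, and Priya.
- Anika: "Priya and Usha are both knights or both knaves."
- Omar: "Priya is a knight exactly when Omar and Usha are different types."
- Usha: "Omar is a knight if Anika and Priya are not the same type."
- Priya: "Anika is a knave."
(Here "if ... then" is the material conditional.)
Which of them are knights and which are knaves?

Anika (knave): "Priya and Usha are both knights or both knaves" — false. ✓
Omar is a knave, and the claim "Priya is a knight exactly when Omar and Usha are different types" is indeed false.
As a knave, Usha's statement "Omar is a knight if Anika and Priya are not the same type" should be false; it is.
Priya (knight): "Anika is a knave" — True. ✓

Anika is a knave, Omar is a knave, Usha is a knave, and Priya is a knight.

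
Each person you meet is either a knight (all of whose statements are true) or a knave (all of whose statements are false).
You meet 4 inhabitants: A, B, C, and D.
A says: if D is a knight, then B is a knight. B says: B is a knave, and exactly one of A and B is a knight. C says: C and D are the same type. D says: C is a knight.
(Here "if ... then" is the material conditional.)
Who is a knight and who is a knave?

Knights: C and D. Knaves: A and B.

Suppose A is a knight. Then A's statement "if D is a knight, then B is a knight" would have to be true. Checking the 8 ways to assign the others, none is consistent with every speaker.
(For instance, with B=knave, C=knight, D=knight, A's claim "if D is a knight, then B is a knight" comes out false where it would need to be true.)
So A must be a knave, making "if D is a knight, then B is a knight" false. Taking A=knave, B=knave, C=knight, D=knight, each remaining statement checks out:
  B (knave): "B is a knave, and exactly one of A and B is a knight" — false. ✓
  C (knight): "C and D are the same type" — true. ✓
  D (knight): "C is a knight" — true. ✓
This is the unique consistent assignment.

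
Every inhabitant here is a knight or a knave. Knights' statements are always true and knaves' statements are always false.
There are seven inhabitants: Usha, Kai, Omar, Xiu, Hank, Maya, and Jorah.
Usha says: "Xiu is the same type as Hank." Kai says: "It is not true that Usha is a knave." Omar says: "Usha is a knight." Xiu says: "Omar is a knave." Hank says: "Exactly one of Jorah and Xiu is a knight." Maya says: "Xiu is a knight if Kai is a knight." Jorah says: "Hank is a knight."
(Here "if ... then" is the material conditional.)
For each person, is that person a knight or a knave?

Usha is a knight, Kai is a knight, Omar is a knight, Xiu is a knave, Hank is a knave, Maya is a knave, and Jorah is a knave.

As a knight, Usha's statement "Xiu is the same type as Hank" should be True; it is.
Kai is a knight; "it is not true that Usha is a knave" is True, as required.
Omar is a knight; "Usha is a knight" is True, as required.
Xiu is a knave, so "Omar is a knave" must be false — and it is.
As a knave, Hank's statement "exactly one of Jorah and Xiu is a knight" should be false; it is.
Since Maya is a knave, "Xiu is a knight if Kai is a knight" needs to be false, which holds.
Jorah is a knave; "Hank is a knight" is false, as required.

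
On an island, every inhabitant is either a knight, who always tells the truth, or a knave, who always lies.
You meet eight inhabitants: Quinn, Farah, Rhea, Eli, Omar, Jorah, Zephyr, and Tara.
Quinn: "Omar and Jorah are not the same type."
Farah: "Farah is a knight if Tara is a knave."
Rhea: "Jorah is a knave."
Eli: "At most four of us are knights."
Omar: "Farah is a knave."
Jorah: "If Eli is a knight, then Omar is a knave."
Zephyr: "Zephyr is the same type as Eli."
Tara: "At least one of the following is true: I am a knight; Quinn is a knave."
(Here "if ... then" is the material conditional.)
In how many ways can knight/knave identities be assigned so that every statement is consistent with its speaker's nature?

2

Consistent assignments:
  Quinn=knight, Farah=knight, Rhea=knave, Eli=knight, Omar=knave, Jorah=knight, Zephyr=knave, Tara=knave
  Quinn=knight, Farah=knave, Rhea=knight, Eli=knight, Omar=knight, Jorah=knave, Zephyr=knave, Tara=knave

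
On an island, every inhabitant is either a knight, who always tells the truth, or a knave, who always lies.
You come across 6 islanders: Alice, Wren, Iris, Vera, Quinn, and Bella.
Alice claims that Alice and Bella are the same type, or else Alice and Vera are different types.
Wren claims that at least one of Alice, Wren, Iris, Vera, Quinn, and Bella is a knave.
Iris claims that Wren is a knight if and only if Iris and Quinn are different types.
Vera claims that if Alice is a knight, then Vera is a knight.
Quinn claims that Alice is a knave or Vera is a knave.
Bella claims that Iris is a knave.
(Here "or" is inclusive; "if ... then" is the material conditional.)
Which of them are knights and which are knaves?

Alice is a knight, Wren is a knight, Iris is a knave, Vera is a knight, Quinn is a knave, and Bella is a knight.

Since Alice is a knight, "Alice and Bella are the same type, or else Alice and Vera are different types" needs to be true, which holds.
Wren is a knight, so "at least one of Alice, Wren, Iris, Vera, Quinn, and Bella is a knave" must be true — and it is.
Iris is a knave; "Wren is a knight if and only if Iris and Quinn are different types" is False, as required.
Vera is a knight; "if Alice is a knight, then Vera is a knight" is true, as required.
Quinn is a knave; "Alice is a knave or Vera is a knave" is False, as required.
Bella (knight): "Iris is a knave" — true. ✓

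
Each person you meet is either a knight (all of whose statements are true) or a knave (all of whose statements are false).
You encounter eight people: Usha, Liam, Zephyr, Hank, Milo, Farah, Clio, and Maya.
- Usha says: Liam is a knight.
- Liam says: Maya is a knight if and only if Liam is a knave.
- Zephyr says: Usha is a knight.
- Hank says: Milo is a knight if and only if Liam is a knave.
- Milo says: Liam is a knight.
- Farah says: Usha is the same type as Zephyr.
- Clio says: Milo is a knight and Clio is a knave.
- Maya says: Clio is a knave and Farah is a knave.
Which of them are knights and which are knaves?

Knights: Farah. Knaves: Usha, Liam, Zephyr, Hank, Milo, Clio, and Maya.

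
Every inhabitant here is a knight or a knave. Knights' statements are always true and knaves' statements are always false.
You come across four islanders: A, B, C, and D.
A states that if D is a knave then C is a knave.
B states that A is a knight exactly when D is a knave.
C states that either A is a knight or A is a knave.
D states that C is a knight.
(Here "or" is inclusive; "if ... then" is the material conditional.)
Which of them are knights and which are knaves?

A is a knight, so "if D is a knave then C is a knave" must be True — and it is.
B is a knave, so "A is a knight exactly when D is a knave" must be false — and it is.
C is a knight, and the claim "either A is a knight or A is a knave" is indeed True.
D is a knight, and the claim "C is a knight" is indeed True.

Knights: A, C, and D. Knaves: B.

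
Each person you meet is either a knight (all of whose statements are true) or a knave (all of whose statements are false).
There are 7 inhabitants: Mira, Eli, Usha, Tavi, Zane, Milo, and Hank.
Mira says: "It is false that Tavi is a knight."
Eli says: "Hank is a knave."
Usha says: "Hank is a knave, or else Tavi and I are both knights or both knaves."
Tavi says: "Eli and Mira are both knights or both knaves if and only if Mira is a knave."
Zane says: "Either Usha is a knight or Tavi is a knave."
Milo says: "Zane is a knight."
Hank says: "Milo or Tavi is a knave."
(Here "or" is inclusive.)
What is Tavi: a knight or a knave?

Tavi is a knight.

Consistent assignments: {Mira=knave, Eli=knave, Usha=knave, Tavi=knight, Zane=knave, Milo=knave, Hank=knight}
In every consistent assignment, Tavi is a knight.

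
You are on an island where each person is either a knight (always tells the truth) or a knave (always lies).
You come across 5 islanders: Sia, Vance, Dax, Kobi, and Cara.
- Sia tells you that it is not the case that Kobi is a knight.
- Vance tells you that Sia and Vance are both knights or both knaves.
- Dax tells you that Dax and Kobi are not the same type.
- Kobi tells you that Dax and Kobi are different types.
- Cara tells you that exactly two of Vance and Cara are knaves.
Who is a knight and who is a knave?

Sia (knight): "it is not the case that Kobi is a knight" — True. ✓
Vance is a knight, so "Sia and Vance are both knights or both knaves" must be True — and it is.
Dax (knave): "Dax and Kobi are not the same type" — false. ✓
Kobi is a knave, and the claim "Dax and Kobi are different types" is indeed false.
As a knave, Cara's statement "exactly two of Vance and Cara are knaves" should be false; it is.

Sia is a knight, Vance is a knight, Dax is a knave, Kobi is a knave, and Cara is a knave.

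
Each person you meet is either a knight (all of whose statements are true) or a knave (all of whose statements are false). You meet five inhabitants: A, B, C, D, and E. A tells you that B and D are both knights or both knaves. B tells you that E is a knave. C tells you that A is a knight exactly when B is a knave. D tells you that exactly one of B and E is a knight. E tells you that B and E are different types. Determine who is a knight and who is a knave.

Since A is a knave, "B and D are both knights or both knaves" needs to be False, which holds.
B is a knave, so "E is a knave" must be False — and it is.
C is a knave, so "A is a knight exactly when B is a knave" must be False — and it is.
As a knight, D's statement "exactly one of B and E is a knight" should be True; it is.
Since E is a knight, "B and E are different types" needs to be True, which holds.

A is a knave, B is a knave, C is a knave, D is a knight, and E is a knight.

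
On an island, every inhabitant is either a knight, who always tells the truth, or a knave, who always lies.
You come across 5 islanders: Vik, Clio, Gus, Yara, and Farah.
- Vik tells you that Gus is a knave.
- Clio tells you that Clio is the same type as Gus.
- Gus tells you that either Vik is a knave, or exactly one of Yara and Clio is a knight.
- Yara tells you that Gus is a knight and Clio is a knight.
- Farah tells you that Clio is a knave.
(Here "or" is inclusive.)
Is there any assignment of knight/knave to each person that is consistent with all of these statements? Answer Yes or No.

Yes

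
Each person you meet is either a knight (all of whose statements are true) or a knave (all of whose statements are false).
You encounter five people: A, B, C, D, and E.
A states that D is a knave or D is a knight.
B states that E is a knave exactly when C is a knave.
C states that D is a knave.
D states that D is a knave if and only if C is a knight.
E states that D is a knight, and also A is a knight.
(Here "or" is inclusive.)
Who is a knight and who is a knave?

Knights: A, D, and E. Knaves: B and C.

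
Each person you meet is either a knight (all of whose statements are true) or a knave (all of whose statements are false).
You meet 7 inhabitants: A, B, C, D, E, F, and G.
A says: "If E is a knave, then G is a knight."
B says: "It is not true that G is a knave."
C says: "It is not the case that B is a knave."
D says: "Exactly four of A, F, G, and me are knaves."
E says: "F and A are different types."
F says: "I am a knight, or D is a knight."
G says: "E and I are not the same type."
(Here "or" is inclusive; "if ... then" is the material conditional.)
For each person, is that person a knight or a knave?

A is a knight, B is a knight, C is a knight, D is a knave, E is a knave, F is a knight, and G is a knight.

A is a knight; "if E is a knave, then G is a knight" is True, as required.
B is a knight; "it is not true that G is a knave" is True, as required.
C is a knight, and the claim "it is not the case that B is a knave" is indeed True.
D is a knave, so "exactly four of A, F, G, and me are knaves" must be False — and it is.
E (knave): "F and A are different types" — False. ✓
Since F is a knight, "I am a knight, or D is a knight" needs to be True, which holds.
G is a knight, and the claim "E and I are not the same type" is indeed True.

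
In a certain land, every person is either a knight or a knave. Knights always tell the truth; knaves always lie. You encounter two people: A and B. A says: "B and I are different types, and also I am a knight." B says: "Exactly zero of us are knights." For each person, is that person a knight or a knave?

A is a knight and B is a knave.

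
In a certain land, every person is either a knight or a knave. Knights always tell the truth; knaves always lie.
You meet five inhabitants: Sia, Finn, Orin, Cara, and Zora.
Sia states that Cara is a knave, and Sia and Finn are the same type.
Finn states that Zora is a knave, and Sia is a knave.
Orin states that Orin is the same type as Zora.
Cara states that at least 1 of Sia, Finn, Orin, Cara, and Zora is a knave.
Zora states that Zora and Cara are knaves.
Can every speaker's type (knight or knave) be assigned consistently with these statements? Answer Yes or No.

Checking all 32 assignments, each has at least one speaker whose statement's truth value contradicts their type.

No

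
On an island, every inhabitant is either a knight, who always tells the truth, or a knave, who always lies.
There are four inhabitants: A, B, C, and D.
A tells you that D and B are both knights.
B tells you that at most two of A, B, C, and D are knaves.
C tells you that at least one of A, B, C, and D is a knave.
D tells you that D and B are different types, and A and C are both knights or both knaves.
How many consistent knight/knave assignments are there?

2

Consistent assignments:
  A=knave, B=knight, C=knight, D=knave
  A=knave, B=knave, C=knight, D=knave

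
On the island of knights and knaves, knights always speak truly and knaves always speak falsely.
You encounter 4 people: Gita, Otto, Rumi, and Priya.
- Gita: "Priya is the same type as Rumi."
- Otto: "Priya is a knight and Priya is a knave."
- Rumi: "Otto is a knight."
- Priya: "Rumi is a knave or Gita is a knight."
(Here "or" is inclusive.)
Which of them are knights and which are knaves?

Knights: Priya. Knaves: Gita, Otto, and Rumi.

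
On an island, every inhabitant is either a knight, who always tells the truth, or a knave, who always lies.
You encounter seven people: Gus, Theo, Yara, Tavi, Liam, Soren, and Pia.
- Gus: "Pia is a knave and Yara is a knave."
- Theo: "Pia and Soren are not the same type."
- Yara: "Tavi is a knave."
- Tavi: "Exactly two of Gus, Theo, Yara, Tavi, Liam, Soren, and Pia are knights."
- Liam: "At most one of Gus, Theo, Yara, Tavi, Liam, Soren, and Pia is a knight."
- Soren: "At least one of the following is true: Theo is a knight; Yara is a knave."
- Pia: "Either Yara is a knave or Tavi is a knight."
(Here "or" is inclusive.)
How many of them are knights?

The unique consistent assignment is Gus=knave, Theo=knight, Yara=knight, Tavi=knave, Liam=knave, Soren=knight, Pia=knave.
That has 3 knights.

3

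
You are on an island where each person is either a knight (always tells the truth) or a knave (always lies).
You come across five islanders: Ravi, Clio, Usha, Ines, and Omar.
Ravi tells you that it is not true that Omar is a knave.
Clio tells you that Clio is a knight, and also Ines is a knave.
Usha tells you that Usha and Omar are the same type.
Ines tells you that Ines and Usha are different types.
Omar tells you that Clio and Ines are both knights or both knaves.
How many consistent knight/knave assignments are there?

1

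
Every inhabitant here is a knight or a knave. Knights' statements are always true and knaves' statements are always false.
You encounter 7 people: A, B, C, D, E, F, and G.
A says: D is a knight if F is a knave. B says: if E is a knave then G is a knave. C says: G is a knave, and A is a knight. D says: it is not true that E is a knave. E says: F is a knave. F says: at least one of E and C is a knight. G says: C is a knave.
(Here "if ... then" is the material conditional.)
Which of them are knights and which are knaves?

A is a knight, B is a knight, C is a knight, D is a knave, E is a knave, F is a knight, and G is a knave.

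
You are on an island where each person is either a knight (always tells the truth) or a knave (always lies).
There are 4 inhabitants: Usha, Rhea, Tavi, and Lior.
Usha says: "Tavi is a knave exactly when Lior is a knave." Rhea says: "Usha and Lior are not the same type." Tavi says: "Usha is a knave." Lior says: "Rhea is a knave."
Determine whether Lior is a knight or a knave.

Consistent assignments: {Usha=knight, Rhea=knight, Tavi=knave, Lior=knave}
In every consistent assignment, Lior is a knave.

Lior is a knave.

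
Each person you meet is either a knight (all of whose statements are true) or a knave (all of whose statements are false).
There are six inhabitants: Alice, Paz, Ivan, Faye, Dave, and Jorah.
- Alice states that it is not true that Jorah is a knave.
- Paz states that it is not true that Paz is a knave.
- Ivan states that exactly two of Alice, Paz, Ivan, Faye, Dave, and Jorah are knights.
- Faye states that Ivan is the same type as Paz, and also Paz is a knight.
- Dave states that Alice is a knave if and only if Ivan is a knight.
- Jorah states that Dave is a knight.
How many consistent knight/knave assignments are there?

4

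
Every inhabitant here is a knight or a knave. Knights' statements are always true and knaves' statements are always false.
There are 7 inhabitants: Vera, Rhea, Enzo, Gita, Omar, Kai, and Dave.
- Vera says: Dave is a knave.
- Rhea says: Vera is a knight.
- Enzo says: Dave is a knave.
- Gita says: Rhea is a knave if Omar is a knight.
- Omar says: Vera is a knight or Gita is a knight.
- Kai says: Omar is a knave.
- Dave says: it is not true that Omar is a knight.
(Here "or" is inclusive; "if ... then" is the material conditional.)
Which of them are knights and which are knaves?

Vera is a knight, and the claim "Dave is a knave" is indeed True.
As a knight, Rhea's statement "Vera is a knight" should be True; it is.
Enzo is a knight, so "Dave is a knave" must be True — and it is.
Gita (knave): "Rhea is a knave if Omar is a knight" — false. ✓
Omar is a knight, and the claim "Vera is a knight or Gita is a knight" is indeed True.
Since Kai is a knave, "Omar is a knave" needs to be false, which holds.
Dave is a knave, so "it is not true that Omar is a knight" must be false — and it is.

Vera is a knight, Rhea is a knight, Enzo is a knight, Gita is a knave, Omar is a knight, Kai is a knave, and Dave is a knave.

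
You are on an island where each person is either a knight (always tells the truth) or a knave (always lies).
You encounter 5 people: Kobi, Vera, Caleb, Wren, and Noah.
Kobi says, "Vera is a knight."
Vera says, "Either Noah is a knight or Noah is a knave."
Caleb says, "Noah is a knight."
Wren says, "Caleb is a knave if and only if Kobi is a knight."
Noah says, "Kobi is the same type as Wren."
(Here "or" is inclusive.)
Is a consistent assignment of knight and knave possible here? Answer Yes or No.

No

Checking all 32 assignments, each has at least one speaker whose statement's truth value contradicts their type.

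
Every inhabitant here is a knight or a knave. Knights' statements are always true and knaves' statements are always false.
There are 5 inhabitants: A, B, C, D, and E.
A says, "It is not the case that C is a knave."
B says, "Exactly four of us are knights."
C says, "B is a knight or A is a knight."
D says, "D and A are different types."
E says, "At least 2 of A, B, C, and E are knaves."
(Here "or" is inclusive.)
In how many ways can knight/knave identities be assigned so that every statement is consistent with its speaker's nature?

2

Consistent assignments:
  A=knave, B=knave, C=knave, D=knight, E=knight
  A=knave, B=knave, C=knave, D=knave, E=knight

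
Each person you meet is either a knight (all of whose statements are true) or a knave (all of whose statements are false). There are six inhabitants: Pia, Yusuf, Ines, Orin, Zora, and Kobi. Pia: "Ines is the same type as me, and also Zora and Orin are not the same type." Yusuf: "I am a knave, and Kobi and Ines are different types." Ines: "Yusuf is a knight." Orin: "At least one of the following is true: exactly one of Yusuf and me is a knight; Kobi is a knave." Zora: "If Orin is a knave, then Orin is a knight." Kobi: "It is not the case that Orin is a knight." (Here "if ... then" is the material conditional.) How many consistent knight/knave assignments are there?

1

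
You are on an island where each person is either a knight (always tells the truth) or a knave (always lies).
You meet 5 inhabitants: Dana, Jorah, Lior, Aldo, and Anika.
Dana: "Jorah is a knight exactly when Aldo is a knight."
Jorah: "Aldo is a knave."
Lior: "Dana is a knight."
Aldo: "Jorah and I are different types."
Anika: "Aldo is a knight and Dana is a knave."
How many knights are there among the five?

2

The unique consistent assignment is Dana=knave, Jorah=knave, Lior=knave, Aldo=knight, Anika=knight.
That has 2 knights.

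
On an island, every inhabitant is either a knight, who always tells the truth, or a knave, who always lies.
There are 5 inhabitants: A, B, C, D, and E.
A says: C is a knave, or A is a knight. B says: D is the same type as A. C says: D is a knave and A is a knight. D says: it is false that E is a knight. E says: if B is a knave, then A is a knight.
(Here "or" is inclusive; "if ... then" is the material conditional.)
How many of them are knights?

3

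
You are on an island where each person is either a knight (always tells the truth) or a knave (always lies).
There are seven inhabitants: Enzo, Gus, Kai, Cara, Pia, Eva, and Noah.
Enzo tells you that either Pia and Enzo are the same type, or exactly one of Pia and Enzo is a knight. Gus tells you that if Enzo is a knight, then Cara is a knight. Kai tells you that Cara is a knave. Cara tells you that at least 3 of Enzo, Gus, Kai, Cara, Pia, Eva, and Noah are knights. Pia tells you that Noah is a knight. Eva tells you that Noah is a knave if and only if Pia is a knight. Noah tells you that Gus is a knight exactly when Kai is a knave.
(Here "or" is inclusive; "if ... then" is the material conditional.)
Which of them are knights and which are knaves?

Knights: Enzo, Gus, Cara, Pia, and Noah. Knaves: Kai and Eva.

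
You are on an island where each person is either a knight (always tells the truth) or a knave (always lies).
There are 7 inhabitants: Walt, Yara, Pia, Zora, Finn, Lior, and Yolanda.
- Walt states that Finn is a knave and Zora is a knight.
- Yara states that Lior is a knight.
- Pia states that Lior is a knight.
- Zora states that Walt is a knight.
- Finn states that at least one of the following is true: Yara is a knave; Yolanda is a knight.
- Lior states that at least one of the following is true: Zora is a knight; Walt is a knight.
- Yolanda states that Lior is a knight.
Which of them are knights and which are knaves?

Knights: Finn. Knaves: Walt, Yara, Pia, Zora, Lior, and Yolanda.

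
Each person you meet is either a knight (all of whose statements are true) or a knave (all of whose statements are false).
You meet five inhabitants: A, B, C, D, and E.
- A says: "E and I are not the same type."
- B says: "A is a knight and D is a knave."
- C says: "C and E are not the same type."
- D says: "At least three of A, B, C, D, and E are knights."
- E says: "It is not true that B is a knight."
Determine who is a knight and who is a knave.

A is a knight, B is a knight, C is a knave, D is a knave, and E is a knave.

Suppose A is a knave. Then A's statement "E and I are not the same type" would have to be false. Checking the 16 ways to assign the others, none is consistent with every speaker.
(For instance, with B=knight, C=knave, D=knave, E=knave, B's claim "A is a knight and D is a knave" comes out false where it would need to be true.)
So A must be a knight, making "E and I are not the same type" true. Taking A=knight, B=knight, C=knave, D=knave, E=knave, each remaining statement checks out:
  B (knight): "A is a knight and D is a knave" — true. ✓
  C (knave): "C and E are not the same type" — false. ✓
  D (knave): "at least three of A, B, C, D, and E are knights" — false. ✓
  E (knave): "it is not true that B is a knight" — false. ✓
This is the unique consistent assignment.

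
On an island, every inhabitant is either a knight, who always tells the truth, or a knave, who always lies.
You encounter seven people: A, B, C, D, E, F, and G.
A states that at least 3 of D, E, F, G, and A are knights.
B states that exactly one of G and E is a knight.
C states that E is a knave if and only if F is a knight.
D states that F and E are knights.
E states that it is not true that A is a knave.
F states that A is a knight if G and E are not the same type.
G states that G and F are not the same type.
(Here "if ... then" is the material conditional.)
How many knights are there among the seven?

2

The unique consistent assignment is A=knave, B=knight, C=knave, D=knave, E=knave, F=knave, G=knight.
That has 2 knights.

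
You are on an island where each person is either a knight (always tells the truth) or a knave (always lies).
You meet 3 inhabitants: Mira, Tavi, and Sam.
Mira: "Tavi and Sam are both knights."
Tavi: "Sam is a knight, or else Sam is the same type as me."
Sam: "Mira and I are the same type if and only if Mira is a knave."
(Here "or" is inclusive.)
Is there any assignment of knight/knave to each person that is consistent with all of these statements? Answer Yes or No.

No

Checking all 8 assignments, each has at least one speaker whose statement's truth value contradicts their type.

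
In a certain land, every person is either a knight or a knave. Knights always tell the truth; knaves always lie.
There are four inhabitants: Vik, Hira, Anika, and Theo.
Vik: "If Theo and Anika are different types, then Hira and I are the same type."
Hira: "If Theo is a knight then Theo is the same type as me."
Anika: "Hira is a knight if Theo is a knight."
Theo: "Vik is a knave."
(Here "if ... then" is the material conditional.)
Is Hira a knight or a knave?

Hira is a knight.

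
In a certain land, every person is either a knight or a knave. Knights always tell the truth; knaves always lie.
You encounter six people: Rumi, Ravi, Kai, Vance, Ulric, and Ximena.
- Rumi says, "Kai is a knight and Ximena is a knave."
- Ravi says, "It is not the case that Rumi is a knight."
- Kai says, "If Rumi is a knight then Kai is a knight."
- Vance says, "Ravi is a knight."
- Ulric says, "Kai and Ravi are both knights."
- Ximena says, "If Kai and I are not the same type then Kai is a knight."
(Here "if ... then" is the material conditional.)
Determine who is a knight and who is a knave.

Rumi is a knave, Ravi is a knight, Kai is a knight, Vance is a knight, Ulric is a knight, and Ximena is a knight.

Since Rumi is a knave, "Kai is a knight and Ximena is a knave" needs to be false, which holds.
Ravi is a knight; "it is not the case that Rumi is a knight" is true, as required.
Kai is a knight, and the claim "if Rumi is a knight then Kai is a knight" is indeed true.
Vance is a knight, so "Ravi is a knight" must be true — and it is.
Ulric is a knight, and the claim "Kai and Ravi are both knights" is indeed true.
As a knight, Ximena's statement "if Kai and I are not the same type then Kai is a knight" should be true; it is.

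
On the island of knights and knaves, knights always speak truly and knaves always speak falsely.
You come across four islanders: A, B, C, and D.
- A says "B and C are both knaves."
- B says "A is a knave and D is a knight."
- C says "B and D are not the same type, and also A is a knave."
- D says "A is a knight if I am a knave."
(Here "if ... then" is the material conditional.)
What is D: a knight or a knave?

D is a knight.

Consistent assignments: {A=knight, B=knave, C=knave, D=knight}; {A=knave, B=knight, C=knave, D=knight}
In every consistent assignment, D is a knight.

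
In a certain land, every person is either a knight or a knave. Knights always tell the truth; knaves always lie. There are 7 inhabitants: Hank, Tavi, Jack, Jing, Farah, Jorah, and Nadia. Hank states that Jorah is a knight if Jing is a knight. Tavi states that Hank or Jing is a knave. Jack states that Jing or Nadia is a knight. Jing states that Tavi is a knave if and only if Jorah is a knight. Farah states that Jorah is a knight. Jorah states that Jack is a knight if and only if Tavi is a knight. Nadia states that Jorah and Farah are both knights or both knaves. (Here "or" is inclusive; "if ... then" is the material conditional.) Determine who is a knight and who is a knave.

Knights: Hank, Tavi, Jack, Farah, Jorah, and Nadia. Knaves: Jing.

Hank is a knight, and the claim "Jorah is a knight if Jing is a knight" is indeed true.
Tavi is a knight, so "Hank or Jing is a knave" must be true — and it is.
As a knight, Jack's statement "Jing or Nadia is a knight" should be true; it is.
Jing is a knave, so "Tavi is a knave if and only if Jorah is a knight" must be False — and it is.
Farah (knight): "Jorah is a knight" — true. ✓
As a knight, Jorah's statement "Jack is a knight if and only if Tavi is a knight" should be true; it is.
Since Nadia is a knight, "Jorah and Farah are both knights or both knaves" needs to be true, which holds.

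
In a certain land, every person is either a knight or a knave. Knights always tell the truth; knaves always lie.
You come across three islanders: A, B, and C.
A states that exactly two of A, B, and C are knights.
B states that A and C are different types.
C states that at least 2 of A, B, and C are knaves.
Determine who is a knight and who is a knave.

Knights: A and B. Knaves: C.

A is a knight; "exactly two of A, B, and C are knights" is True, as required.
Since B is a knight, "A and C are different types" needs to be True, which holds.
C is a knave; "at least 2 of A, B, and C are knaves" is False, as required.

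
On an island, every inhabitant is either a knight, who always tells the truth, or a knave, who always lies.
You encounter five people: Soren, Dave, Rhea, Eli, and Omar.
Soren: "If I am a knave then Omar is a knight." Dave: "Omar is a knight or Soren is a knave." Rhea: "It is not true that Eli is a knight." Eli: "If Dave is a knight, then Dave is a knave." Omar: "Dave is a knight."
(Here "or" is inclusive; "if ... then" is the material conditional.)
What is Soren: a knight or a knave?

Soren is a knight.

Consistent assignments: {Soren=knight, Dave=knight, Rhea=knight, Eli=knave, Omar=knight}; {Soren=knight, Dave=knave, Rhea=knave, Eli=knight, Omar=knave}
In every consistent assignment, Soren is a knight.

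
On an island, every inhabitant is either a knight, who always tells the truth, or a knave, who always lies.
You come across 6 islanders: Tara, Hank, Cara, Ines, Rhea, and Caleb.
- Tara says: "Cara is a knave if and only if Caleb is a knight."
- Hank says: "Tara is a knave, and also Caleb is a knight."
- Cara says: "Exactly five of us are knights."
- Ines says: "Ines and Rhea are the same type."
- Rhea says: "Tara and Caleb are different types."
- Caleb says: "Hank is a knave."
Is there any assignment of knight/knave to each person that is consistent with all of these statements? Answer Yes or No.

No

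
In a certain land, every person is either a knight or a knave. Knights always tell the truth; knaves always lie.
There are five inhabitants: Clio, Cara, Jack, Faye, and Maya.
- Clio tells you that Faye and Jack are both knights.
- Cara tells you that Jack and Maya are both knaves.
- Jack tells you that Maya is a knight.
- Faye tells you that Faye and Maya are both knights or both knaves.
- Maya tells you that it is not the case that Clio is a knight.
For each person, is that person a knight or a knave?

Knights: Jack and Maya. Knaves: Clio, Cara, and Faye.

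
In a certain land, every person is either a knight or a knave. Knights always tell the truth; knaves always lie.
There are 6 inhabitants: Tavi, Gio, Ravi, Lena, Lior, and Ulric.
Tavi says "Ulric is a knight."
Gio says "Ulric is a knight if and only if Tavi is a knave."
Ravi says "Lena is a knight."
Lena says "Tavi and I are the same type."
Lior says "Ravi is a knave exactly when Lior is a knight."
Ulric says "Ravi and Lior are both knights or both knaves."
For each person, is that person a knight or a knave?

Tavi is a knight, Gio is a knave, Ravi is a knave, Lena is a knave, Lior is a knave, and Ulric is a knight.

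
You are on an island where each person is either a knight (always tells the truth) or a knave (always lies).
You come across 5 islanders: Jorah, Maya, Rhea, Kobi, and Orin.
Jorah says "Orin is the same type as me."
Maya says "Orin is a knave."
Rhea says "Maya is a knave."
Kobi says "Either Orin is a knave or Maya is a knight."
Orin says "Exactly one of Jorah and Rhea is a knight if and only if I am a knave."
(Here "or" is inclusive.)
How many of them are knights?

The unique consistent assignment is Jorah=knight, Maya=knave, Rhea=knight, Kobi=knave, Orin=knight.
That has 3 knights.

3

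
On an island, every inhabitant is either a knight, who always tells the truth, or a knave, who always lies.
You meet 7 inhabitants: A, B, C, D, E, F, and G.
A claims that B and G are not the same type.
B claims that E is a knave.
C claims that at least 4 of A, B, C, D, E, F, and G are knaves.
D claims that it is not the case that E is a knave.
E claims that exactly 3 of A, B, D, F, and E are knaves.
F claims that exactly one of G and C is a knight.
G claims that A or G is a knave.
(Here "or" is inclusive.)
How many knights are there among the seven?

The unique consistent assignment is A=knave, B=knight, C=knight, D=knave, E=knave, F=knave, G=knight.
That has 3 knights.

3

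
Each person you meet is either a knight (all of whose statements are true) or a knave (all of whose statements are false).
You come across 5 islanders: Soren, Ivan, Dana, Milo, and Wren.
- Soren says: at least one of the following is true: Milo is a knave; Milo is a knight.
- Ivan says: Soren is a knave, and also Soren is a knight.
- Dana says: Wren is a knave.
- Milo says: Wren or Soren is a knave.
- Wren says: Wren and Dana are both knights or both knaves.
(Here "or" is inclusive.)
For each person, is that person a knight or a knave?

Knights: Soren, Dana, and Milo. Knaves: Ivan and Wren.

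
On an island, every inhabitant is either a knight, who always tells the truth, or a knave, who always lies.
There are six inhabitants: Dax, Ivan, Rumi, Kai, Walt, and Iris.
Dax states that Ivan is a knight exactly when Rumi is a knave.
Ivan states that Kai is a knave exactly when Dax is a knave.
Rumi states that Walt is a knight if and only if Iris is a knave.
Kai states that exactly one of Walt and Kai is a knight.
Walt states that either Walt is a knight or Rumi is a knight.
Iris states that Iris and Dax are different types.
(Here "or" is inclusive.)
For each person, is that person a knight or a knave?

Knights: Kai. Knaves: Dax, Ivan, Rumi, Walt, and Iris.

Since Dax is a knave, "Ivan is a knight exactly when Rumi is a knave" needs to be False, which holds.
Since Ivan is a knave, "Kai is a knave exactly when Dax is a knave" needs to be False, which holds.
Rumi is a knave; "Walt is a knight if and only if Iris is a knave" is False, as required.
Kai is a knight, so "exactly one of Walt and Kai is a knight" must be True — and it is.
Walt is a knave, so "either Walt is a knight or Rumi is a knight" must be False — and it is.
Iris (knave): "Iris and Dax are different types" — False. ✓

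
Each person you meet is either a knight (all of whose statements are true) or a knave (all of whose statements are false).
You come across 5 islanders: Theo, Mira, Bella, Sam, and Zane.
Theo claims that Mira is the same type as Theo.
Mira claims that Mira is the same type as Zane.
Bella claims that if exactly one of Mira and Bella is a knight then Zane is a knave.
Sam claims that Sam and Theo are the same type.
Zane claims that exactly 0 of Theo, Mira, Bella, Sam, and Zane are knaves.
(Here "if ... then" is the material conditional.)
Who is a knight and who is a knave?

Theo is a knight, Mira is a knight, Bella is a knight, Sam is a knight, and Zane is a knight.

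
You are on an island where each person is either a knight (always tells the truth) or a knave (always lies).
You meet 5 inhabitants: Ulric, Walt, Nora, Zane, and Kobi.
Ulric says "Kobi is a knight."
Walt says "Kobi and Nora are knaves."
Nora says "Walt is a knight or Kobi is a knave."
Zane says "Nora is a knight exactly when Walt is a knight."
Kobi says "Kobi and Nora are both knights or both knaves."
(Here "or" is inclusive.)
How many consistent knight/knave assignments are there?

Consistent assignments:
  Ulric=knave, Walt=knave, Nora=knight, Zane=knave, Kobi=knave

1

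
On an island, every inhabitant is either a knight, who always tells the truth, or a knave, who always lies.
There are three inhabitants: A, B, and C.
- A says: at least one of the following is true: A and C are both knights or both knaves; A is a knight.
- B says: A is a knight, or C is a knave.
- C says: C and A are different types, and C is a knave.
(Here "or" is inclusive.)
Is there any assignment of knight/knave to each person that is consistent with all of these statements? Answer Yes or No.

No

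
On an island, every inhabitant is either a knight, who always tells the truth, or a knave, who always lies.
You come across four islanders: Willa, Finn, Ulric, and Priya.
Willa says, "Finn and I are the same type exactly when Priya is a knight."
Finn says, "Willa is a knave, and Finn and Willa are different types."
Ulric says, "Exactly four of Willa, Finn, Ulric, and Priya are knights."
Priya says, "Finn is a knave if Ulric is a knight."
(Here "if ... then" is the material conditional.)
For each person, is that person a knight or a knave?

Willa is a knave, Finn is a knight, Ulric is a knave, and Priya is a knight.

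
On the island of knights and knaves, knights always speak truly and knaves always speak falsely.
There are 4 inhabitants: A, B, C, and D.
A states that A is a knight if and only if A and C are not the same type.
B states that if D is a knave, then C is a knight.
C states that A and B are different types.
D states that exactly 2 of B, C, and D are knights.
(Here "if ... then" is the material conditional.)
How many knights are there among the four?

The unique consistent assignment is A=knight, B=knight, C=knave, D=knight.
That has 3 knights.

3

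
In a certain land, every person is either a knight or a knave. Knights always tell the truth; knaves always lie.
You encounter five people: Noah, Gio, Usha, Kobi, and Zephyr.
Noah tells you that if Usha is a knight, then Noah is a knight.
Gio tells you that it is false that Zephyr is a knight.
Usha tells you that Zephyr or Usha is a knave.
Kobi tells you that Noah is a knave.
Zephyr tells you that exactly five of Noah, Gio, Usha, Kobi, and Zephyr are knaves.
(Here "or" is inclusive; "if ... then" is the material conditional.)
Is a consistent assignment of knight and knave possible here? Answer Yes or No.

One consistent assignment: Noah=knight, Gio=knight, Usha=knight, Kobi=knave, Zephyr=knave.

Yes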